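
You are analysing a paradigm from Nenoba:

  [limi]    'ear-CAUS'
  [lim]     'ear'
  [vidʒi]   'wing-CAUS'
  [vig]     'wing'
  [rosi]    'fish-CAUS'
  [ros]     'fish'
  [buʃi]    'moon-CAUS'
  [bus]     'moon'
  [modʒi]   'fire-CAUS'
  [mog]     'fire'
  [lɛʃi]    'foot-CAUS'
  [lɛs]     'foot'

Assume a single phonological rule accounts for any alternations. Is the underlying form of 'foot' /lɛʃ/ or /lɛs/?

/lɛʃ/

In [lɛʃi] and [lɛs] the final segment of 'foot' alternates: [ʃ] ~ [s].
If /s/ were underlying and a rule turned it into [ʃ] before the CAUS suffix, 'fish' would also alternate; but it has [s] in both [rosi] and [ros].
The alternation reflects depalatalization: palato-alveolar /dʒ/ and /ʃ/ become [g] and [s] when no front vowel follows. /ʃ/ is underlying.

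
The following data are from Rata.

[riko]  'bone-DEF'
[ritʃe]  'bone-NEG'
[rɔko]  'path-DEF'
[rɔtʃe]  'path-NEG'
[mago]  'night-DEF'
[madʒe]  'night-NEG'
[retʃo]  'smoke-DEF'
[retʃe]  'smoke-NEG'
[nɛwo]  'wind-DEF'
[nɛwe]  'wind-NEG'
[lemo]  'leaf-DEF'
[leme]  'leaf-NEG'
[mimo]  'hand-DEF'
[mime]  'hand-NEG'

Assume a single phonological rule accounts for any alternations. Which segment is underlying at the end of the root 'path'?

The root 'path' surfaces as [rɔko] and [rɔtʃe], with a stem-final [k] ~ [tʃ] alternation.
The stem 'smoke' ([retʃo], [retʃe]) shows [tʃ] unchanged in both environments, so [tʃ] cannot be basic with [k] derived before the DEF suffix.
Therefore /k/ is basic and [tʃ] is derived by palatalization before a front vowel (/k/ and /g/ become palato-alveolar [tʃ] and [dʒ] before a front vowel).

/k/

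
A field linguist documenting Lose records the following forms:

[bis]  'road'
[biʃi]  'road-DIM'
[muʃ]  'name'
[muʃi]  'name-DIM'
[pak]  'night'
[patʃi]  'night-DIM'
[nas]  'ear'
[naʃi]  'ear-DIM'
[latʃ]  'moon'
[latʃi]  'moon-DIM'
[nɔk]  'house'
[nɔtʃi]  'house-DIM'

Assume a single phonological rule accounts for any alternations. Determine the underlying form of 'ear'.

The stem for 'ear' ends in [s] in [nas] but [ʃ] in [naʃi].
The stem 'name' ([muʃ], [muʃi]) shows [ʃ] unchanged in both environments, so [ʃ] cannot be basic with [s] derived in isolation.
The underlying segment must be /s/; /k/ and /s/ become palato-alveolar [tʃ] and [ʃ] before a front vowel, yielding [ʃ] there.
The underlying form of 'ear' is therefore /nas/.

/nas/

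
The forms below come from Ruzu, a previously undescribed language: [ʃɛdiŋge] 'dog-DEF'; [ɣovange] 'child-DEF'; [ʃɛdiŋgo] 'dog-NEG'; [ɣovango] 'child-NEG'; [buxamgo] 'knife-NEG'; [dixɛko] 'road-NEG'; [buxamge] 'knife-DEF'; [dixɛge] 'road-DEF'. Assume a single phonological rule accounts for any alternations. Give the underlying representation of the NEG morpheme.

/-ko/

The NEG suffix surfaces as [-go] and [-ko], depending on the final segment of the stem.
By contrast the DEF suffix keeps its initial [g] throughout — that segment must be underlying.
The NEG suffix is therefore /-ko/ underlyingly, with post-nasal voicing: voiceless stops become voiced after a nasal.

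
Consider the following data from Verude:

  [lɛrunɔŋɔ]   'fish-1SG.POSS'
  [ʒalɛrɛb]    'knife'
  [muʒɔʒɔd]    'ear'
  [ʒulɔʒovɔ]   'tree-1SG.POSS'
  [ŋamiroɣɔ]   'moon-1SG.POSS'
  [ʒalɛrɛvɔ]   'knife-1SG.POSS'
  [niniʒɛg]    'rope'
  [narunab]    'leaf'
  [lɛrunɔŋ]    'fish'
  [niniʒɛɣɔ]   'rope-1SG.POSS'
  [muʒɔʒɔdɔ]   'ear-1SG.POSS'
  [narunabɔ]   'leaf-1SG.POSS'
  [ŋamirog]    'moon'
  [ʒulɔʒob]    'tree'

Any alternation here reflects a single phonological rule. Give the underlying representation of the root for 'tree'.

/ʒulɔʒov/

In [ʒulɔʒovɔ] and [ʒulɔʒob] the final segment of 'tree' alternates: [v] ~ [b].
If /b/ were underlying and a rule turned it into [v] before the 1SG.POSS suffix, 'leaf' would also alternate; but it has [b] in both [narunabɔ] and [narunab].
So /v/ is underlying, and a rule of word-final hardening — voiced fricatives become stops word-finally — gives [b].
So 'tree' = /ʒulɔʒov/.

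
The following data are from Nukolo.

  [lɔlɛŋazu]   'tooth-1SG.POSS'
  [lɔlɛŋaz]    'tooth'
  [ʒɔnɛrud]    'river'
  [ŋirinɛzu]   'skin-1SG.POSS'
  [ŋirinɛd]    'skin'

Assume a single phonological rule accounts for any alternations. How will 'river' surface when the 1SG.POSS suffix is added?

The stem for 'skin' ends in [d] in [ŋirinɛd] but [z] in [ŋirinɛzu].
If /z/ were underlying and a rule turned it into [d] in isolation, 'tooth' would also alternate; but it has [z] in both [lɔlɛŋaz] and [lɔlɛŋazu].
The alternation reflects intervocalic spirantization: voiced stops become fricatives between vowels. /d/ is underlying.
From [ʒɔnɛrud] the stem 'river' is /ʒɔnɛrud/; between vowels this yields [ʒɔnɛruzu].

[ʒɔnɛruzu]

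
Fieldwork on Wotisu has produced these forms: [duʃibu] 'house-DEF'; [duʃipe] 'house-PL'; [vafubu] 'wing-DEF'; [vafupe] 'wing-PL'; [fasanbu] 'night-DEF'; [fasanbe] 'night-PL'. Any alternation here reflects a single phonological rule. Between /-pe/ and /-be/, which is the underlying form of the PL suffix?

/-pe/

The PL morpheme has two allomorphs, [-be] and [-pe].
By contrast the DEF suffix keeps its initial [b] throughout — that segment must be underlying.
The PL suffix is therefore /-pe/ underlyingly, with post-nasal voicing: voiceless stops become voiced after a nasal.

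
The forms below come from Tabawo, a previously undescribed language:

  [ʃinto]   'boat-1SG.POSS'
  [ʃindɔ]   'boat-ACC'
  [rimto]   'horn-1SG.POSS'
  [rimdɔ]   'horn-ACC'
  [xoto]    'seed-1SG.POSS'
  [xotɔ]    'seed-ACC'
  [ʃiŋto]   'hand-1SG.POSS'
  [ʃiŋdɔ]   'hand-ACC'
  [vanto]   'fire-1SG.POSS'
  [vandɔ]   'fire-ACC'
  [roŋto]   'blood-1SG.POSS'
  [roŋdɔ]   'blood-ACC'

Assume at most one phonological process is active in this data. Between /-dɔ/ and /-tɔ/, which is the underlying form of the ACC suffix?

/-dɔ/

The ACC morpheme has two allomorphs, [-dɔ] and [-tɔ].
The 1SG.POSS suffix, which begins with [t], is invariant after every stem; so [t] is not altered by any rule here.
The ACC suffix is therefore /-dɔ/ underlyingly, with post-vocalic devoicing: voiced stops become voiceless after a vowel.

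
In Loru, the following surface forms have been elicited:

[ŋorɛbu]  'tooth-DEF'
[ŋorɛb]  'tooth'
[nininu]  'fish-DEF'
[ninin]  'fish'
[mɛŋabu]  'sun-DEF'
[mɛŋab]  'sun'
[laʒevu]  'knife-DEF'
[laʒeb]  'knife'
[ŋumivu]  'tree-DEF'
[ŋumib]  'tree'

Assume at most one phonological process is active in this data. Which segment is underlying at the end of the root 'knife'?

The stem for 'knife' ends in [v] in [laʒevu] but [b] in [laʒeb].
If /b/ were underlying and a rule turned it into [v] before the DEF suffix, 'tooth' would also alternate; but it has [b] in both [ŋorɛbu] and [ŋorɛb].
The underlying segment must be /v/; voiced fricatives become stops word-finally, yielding [b] there.

/v/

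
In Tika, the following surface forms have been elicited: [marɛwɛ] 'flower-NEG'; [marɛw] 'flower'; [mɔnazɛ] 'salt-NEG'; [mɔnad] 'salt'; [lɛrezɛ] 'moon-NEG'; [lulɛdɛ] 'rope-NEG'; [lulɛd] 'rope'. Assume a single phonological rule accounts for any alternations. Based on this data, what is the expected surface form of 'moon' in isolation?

'salt' shows [z] ~ [d] at the end of the stem ([mɔnazɛ] vs [mɔnad]).
But 'rope' keeps [d] in both environments ([lulɛdɛ], [lulɛd]), so there is no rule changing /d/ to [z] before the NEG suffix.
The alternation reflects word-final hardening: voiced fricatives become stops word-finally. /z/ is underlying.
From [lɛrezɛ] the stem 'moon' is /lɛrez/; word-finally this yields [lɛred].

[lɛred]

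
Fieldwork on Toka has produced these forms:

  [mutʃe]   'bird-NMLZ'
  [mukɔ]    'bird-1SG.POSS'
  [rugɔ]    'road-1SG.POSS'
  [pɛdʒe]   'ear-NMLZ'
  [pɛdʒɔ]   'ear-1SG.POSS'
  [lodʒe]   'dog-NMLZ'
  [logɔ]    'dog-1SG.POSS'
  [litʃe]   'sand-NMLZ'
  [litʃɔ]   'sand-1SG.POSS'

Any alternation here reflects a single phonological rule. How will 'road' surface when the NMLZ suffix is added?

[rudʒe]

The root 'dog' surfaces as [lodʒe] and [logɔ], with a stem-final [dʒ] ~ [g] alternation.
Compare 'ear', with invariant [dʒ] in [pɛdʒe] and [pɛdʒɔ]: an analysis with underlying /dʒ/ and a rule producing [g] before the 1SG.POSS suffix would wrongly predict alternation here too.
So /g/ is underlying, and a rule of palatalization before a front vowel — /k/ and /g/ become palato-alveolar [tʃ] and [dʒ] before a front vowel — gives [dʒ].
The one attested form of 'road', [rugɔ], shows underlying /rug/. Applying the same rule before a front vowel gives [rudʒe].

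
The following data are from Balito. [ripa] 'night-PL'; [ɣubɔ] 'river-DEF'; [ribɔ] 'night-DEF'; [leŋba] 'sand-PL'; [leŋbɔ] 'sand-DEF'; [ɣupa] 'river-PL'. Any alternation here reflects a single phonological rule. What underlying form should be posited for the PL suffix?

The PL morpheme has two allomorphs, [-ba] and [-pa].
The DEF suffix, which begins with [b], is invariant after every stem; so [b] is not altered by any rule here.
The PL suffix is therefore /-pa/ underlyingly, with post-nasal voicing: voiceless stops become voiced after a nasal.

/-pa/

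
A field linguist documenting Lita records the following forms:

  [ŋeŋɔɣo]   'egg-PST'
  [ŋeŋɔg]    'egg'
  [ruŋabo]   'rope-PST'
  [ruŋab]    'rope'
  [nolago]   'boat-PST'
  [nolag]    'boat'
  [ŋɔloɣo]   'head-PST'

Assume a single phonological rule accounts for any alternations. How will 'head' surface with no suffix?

[ŋɔlog]

The root 'egg' surfaces as [ŋeŋɔɣo] and [ŋeŋɔg], with a stem-final [ɣ] ~ [g] alternation.
If /g/ were underlying and a rule turned it into [ɣ] before the PST suffix, 'boat' would also alternate; but it has [g] in both [nolago] and [nolag].
So /ɣ/ is underlying, and a rule of word-final hardening — voiced fricatives become stops word-finally — gives [g].
From [ŋɔloɣo] the stem 'head' is /ŋɔloɣ/; word-finally this yields [ŋɔlog].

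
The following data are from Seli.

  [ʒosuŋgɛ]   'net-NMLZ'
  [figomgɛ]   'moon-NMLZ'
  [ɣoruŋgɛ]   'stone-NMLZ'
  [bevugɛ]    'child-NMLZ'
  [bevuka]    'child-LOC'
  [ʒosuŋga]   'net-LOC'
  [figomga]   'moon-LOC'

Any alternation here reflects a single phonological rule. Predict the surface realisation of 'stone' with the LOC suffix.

[ɣoruŋga]

The LOC suffix surfaces as [-ga] and [-ka], depending on the final segment of the stem.
By contrast the NMLZ suffix keeps its initial [g] throughout — that segment must be underlying.
The LOC suffix is therefore /-ka/ underlyingly, with post-nasal voicing: voiceless stops become voiced after a nasal.
After 'stone', which ends in a nasal, the suffix surfaces as [-ga], giving [ɣoruŋga].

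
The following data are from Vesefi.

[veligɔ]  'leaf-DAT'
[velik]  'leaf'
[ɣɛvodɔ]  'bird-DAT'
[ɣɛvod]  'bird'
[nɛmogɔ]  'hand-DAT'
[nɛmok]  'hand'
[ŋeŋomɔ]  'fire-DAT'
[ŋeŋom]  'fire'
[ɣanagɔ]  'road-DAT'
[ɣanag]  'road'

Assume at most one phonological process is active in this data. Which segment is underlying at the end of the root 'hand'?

'hand' shows [g] ~ [k] at the end of the stem ([nɛmogɔ] vs [nɛmok]).
Compare 'road', with invariant [g] in [ɣanagɔ] and [ɣanag]: an analysis with underlying /g/ and a rule producing [k] in isolation would wrongly predict alternation here too.
The alternation reflects intervocalic voicing: voiceless stops become voiced between vowels. /k/ is underlying.

/k/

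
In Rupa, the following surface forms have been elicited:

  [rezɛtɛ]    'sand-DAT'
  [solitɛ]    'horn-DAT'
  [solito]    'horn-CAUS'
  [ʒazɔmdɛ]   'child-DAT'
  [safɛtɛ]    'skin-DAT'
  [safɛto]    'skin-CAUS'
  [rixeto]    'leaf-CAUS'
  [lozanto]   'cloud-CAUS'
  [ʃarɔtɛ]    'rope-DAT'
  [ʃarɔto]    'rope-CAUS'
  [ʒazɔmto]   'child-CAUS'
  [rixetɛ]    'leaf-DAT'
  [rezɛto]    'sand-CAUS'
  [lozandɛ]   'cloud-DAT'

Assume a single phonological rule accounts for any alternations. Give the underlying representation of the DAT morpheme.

The DAT morpheme has two allomorphs, [-dɛ] and [-tɛ].
The CAUS suffix, which begins with [t], is invariant after every stem; so [t] is not altered by any rule here.
So the underlying form is /-dɛ/, and voiced stops become voiceless after a vowel.

/-dɛ/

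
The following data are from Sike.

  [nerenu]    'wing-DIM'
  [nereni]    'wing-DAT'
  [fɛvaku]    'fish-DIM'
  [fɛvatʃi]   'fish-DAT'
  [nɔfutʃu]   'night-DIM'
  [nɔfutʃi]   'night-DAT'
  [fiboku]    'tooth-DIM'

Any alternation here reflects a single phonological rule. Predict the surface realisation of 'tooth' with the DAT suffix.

The root 'fish' surfaces as [fɛvaku] and [fɛvatʃi], with a stem-final [k] ~ [tʃ] alternation.
Compare 'night', with invariant [tʃ] in [nɔfutʃu] and [nɔfutʃi]: an analysis with underlying /tʃ/ and a rule producing [k] before the DIM suffix would wrongly predict alternation here too.
The underlying segment must be /k/; /k/ becomes palato-alveolar [tʃ] before a front vowel, yielding [tʃ] there.
The one attested form of 'tooth', [fiboku], shows underlying /fibok/. Applying the same rule before a front vowel gives [fibotʃi].

[fibotʃi]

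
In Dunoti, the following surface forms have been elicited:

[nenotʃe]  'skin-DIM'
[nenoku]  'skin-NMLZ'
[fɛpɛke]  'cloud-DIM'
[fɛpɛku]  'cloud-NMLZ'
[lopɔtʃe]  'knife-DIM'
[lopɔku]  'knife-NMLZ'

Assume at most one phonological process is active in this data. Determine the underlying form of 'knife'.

/lopɔtʃ/

'knife' shows [tʃ] ~ [k] at the end of the stem ([lopɔtʃe] vs [lopɔku]).
Compare 'cloud', with invariant [k] in [fɛpɛke] and [fɛpɛku]: an analysis with underlying /k/ and a rule producing [tʃ] before the DIM suffix would wrongly predict alternation here too.
The underlying segment must be /tʃ/; palato-alveolar /tʃ/ becomes [k] when no front vowel follows, yielding [k] there.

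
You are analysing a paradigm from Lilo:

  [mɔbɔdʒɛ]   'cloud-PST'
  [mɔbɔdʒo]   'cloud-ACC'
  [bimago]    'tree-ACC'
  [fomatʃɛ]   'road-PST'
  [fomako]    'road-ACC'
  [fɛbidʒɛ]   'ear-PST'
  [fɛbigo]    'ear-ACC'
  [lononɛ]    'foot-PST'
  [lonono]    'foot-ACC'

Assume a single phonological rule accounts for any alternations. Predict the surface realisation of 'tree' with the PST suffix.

The stem for 'ear' ends in [dʒ] in [fɛbidʒɛ] but [g] in [fɛbigo].
But 'cloud' keeps [dʒ] in both environments ([mɔbɔdʒɛ], [mɔbɔdʒo]), so there is no rule changing /dʒ/ to [g] before the ACC suffix.
Therefore /g/ is basic and [dʒ] is derived by palatalization before a front vowel (/k/ and /g/ become palato-alveolar [tʃ] and [dʒ] before a front vowel).
From [bimago] the stem 'tree' is /bimag/; before a front vowel this yields [bimadʒɛ].

[bimadʒɛ]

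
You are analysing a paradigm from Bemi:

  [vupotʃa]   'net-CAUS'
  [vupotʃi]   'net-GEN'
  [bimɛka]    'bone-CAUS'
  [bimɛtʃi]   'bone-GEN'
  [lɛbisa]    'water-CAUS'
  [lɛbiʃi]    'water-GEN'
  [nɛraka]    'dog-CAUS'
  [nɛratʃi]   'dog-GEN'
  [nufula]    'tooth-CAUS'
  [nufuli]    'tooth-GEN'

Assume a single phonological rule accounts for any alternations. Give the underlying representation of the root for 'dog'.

The stem for 'dog' ends in [k] in [nɛraka] but [tʃ] in [nɛratʃi].
But 'net' keeps [tʃ] in both environments ([vupotʃa], [vupotʃi]), so there is no rule changing /tʃ/ to [k] before the CAUS suffix.
The underlying segment must be /k/; /k/ and /s/ become palato-alveolar [tʃ] and [ʃ] before a front vowel, yielding [tʃ] there.
Hence 'dog' is /nɛrak/ underlyingly.

/nɛrak/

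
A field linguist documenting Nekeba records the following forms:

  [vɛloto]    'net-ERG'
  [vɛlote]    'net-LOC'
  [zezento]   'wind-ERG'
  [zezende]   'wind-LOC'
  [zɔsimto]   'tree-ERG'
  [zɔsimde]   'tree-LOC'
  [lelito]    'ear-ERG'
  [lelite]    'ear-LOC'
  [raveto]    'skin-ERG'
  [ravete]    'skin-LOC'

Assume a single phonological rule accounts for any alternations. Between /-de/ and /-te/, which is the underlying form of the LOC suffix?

The LOC suffix surfaces as [-de] and [-te], depending on the final segment of the stem.
The ERG suffix, which begins with [t], is invariant after every stem; so [t] is not altered by any rule here.
So the underlying form is /-de/, and voiced stops become voiceless after a vowel.

/-de/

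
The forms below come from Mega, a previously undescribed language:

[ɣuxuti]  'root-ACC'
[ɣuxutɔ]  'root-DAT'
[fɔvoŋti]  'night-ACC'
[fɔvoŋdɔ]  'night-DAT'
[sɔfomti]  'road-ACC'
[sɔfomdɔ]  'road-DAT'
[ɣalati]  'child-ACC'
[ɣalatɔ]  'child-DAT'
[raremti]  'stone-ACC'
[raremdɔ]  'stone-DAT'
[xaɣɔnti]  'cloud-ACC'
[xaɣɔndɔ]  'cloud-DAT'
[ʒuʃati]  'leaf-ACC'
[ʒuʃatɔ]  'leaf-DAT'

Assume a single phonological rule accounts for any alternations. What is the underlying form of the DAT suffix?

The DAT morpheme has two allomorphs, [-dɔ] and [-tɔ].
The ACC suffix, which begins with [t], is invariant after every stem; so [t] is not altered by any rule here.
So the underlying form is /-dɔ/, and voiced stops become voiceless after a vowel.

/-dɔ/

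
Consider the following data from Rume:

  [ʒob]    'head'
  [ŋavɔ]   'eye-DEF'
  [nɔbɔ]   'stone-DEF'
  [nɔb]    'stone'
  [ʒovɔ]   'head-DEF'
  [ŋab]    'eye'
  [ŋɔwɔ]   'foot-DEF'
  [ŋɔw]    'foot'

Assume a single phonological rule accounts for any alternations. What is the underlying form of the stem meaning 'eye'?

'eye' shows [b] ~ [v] at the end of the stem ([ŋab] vs [ŋavɔ]).
But 'stone' keeps [b] in both environments ([nɔb], [nɔbɔ]), so there is no rule changing /b/ to [v] before the DEF suffix.
The underlying segment must be /v/; voiced fricatives become stops word-finally, yielding [b] there.
The underlying form of 'eye' is therefore /ŋav/.

/ŋav/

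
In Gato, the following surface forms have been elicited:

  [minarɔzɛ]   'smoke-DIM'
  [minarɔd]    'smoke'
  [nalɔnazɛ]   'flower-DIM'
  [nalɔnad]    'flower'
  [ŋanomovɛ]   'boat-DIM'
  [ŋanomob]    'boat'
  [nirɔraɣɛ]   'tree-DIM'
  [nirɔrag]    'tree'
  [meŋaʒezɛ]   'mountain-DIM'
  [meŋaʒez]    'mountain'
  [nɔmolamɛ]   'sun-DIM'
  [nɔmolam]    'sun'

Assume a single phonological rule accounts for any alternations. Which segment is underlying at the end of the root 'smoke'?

/d/

In [minarɔzɛ] and [minarɔd] the final segment of 'smoke' alternates: [z] ~ [d].
Compare 'mountain', with invariant [z] in [meŋaʒezɛ] and [meŋaʒez]: an analysis with underlying /z/ and a rule producing [d] in isolation would wrongly predict alternation here too.
The alternation reflects intervocalic spirantization: voiced stops become fricatives between vowels. /d/ is underlying.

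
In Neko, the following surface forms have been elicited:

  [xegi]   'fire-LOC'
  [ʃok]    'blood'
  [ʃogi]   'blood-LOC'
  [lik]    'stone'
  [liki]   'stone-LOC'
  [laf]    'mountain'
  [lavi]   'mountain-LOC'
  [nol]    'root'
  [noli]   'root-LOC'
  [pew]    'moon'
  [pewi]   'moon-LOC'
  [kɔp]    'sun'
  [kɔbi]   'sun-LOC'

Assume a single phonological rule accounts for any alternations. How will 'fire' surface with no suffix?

[xek]

The stem for 'blood' ends in [k] in [ʃok] but [g] in [ʃogi].
The stem 'stone' ([lik], [liki]) shows [k] unchanged in both environments, so [k] cannot be basic with [g] derived before the LOC suffix.
The underlying segment must be /g/; voiced obstruents become voiceless word-finally, yielding [k] there.
The one attested form of 'fire', [xegi], shows underlying /xeg/. Applying the same rule word-finally gives [xek].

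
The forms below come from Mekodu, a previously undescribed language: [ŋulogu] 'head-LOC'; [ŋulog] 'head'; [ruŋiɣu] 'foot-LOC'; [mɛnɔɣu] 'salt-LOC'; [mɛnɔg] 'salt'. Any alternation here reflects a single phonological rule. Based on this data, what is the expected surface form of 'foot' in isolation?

[ruŋig]

The stem for 'salt' ends in [ɣ] in [mɛnɔɣu] but [g] in [mɛnɔg].
If /g/ were underlying and a rule turned it into [ɣ] before the LOC suffix, 'head' would also alternate; but it has [g] in both [ŋulogu] and [ŋulog].
Therefore /ɣ/ is basic and [g] is derived by word-final hardening (voiced fricatives become stops word-finally).
The one attested form of 'foot', [ruŋiɣu], shows underlying /ruŋiɣ/. Applying the same rule word-finally gives [ruŋig].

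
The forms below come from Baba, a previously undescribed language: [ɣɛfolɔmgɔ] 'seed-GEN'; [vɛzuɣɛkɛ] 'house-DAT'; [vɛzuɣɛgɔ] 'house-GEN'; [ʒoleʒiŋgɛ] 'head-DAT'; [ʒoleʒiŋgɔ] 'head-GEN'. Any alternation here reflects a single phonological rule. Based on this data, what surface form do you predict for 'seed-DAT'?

The DAT suffix surfaces as [-gɛ] and [-kɛ], depending on the final segment of the stem.
The GEN suffix, which begins with [g], is invariant after every stem; so [g] is not altered by any rule here.
So the underlying form is /-kɛ/, and voiceless stops become voiced after a nasal.
After 'seed', which ends in a nasal, the suffix surfaces as [-gɛ], giving [ɣɛfolɔmgɛ].

[ɣɛfolɔmgɛ]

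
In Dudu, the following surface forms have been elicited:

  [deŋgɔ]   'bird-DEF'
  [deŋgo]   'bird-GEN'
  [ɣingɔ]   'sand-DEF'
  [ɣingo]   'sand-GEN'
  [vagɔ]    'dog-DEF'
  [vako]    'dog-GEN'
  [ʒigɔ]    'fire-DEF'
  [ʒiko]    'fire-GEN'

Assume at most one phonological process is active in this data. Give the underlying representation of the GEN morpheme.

/-ko/

The GEN suffix surfaces as [-go] and [-ko], depending on the final segment of the stem.
By contrast the DEF suffix keeps its initial [g] throughout — that segment must be underlying.
The GEN suffix is therefore /-ko/ underlyingly, with post-nasal voicing: voiceless stops become voiced after a nasal.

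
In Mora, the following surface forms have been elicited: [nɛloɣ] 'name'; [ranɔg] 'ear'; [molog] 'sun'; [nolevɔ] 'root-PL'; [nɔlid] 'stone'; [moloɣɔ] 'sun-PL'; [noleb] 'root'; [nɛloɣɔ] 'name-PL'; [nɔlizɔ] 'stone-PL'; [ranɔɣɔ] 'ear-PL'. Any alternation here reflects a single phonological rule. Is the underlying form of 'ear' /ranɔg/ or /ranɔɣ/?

'ear' shows [g] ~ [ɣ] at the end of the stem ([ranɔg] vs [ranɔɣɔ]).
If /ɣ/ were underlying and a rule turned it into [g] in isolation, 'name' would also alternate; but it has [ɣ] in both [nɛloɣ] and [nɛloɣɔ].
Therefore /g/ is basic and [ɣ] is derived by intervocalic spirantization (voiced stops become fricatives between vowels).

/ranɔg/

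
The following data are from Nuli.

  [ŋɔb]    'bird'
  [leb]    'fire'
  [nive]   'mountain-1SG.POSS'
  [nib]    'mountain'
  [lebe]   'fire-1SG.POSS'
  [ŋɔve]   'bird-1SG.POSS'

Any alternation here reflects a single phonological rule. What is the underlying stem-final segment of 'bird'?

/v/

In [ŋɔb] and [ŋɔve] the final segment of 'bird' alternates: [b] ~ [v].
The stem 'fire' ([leb], [lebe]) shows [b] unchanged in both environments, so [b] cannot be basic with [v] derived before the 1SG.POSS suffix.
The alternation reflects word-final hardening: voiced fricatives become stops word-finally. /v/ is underlying.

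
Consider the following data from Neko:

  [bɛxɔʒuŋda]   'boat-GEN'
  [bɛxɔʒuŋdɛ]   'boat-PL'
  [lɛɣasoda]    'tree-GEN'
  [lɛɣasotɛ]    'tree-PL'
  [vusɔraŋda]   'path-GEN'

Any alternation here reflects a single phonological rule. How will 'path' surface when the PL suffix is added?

The PL morpheme has two allomorphs, [-dɛ] and [-tɛ].
By contrast the GEN suffix keeps its initial [d] throughout — that segment must be underlying.
The PL suffix is therefore /-tɛ/ underlyingly, with post-nasal voicing: voiceless stops become voiced after a nasal.
After 'path', which ends in a nasal, the suffix surfaces as [-dɛ], giving [vusɔraŋdɛ].

[vusɔraŋdɛ]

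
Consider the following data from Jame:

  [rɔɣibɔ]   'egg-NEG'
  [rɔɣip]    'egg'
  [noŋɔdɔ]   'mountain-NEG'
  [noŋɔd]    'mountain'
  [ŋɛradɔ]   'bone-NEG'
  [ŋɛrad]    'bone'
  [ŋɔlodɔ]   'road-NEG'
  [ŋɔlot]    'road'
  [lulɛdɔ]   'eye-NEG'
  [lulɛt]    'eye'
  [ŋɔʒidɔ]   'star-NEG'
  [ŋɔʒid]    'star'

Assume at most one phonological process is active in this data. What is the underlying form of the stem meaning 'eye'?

The root 'eye' surfaces as [lulɛdɔ] and [lulɛt], with a stem-final [d] ~ [t] alternation.
But 'bone' keeps [d] in both environments ([ŋɛradɔ], [ŋɛrad]), so there is no rule changing /d/ to [t] in isolation.
So /t/ is underlying, and a rule of intervocalic voicing — voiceless stops become voiced between vowels — gives [d].

/lulɛt/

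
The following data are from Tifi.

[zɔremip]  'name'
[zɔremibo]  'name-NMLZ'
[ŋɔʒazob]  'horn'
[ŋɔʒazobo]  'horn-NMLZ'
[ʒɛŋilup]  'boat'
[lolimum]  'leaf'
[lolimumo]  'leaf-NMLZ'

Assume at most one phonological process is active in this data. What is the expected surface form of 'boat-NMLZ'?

In [zɔremip] and [zɔremibo] the final segment of 'name' alternates: [p] ~ [b].
If /b/ were underlying and a rule turned it into [p] in isolation, 'horn' would also alternate; but it has [b] in both [ŋɔʒazob] and [ŋɔʒazobo].
The alternation reflects intervocalic voicing: voiceless stops become voiced between vowels. /p/ is underlying.
The one attested form of 'boat', [ʒɛŋilup], shows underlying /ʒɛŋilup/. Applying the same rule between vowels gives [ʒɛŋilubo].

[ʒɛŋilubo]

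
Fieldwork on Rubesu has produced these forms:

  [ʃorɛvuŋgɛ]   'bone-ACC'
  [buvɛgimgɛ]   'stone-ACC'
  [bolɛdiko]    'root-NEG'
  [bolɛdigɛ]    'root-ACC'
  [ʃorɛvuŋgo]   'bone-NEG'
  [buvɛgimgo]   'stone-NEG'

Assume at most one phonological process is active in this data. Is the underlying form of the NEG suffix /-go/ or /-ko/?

The NEG morpheme has two allomorphs, [-go] and [-ko].
By contrast the ACC suffix keeps its initial [g] throughout — that segment must be underlying.
So the underlying form is /-ko/, and voiceless stops become voiced after a nasal.

/-ko/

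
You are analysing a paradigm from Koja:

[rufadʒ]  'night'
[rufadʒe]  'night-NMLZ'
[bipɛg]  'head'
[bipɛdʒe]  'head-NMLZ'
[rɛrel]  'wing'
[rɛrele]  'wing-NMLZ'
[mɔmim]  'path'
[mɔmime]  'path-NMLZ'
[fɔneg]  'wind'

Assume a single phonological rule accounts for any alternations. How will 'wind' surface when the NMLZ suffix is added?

[fɔnedʒe]

The root 'head' surfaces as [bipɛg] and [bipɛdʒe], with a stem-final [g] ~ [dʒ] alternation.
But 'night' keeps [dʒ] in both environments ([rufadʒ], [rufadʒe]), so there is no rule changing /dʒ/ to [g] in isolation.
Therefore /g/ is basic and [dʒ] is derived by palatalization before a front vowel (/g/ becomes palato-alveolar [dʒ] before a front vowel).
From [fɔneg] the stem 'wind' is /fɔneg/; before a front vowel this yields [fɔnedʒe].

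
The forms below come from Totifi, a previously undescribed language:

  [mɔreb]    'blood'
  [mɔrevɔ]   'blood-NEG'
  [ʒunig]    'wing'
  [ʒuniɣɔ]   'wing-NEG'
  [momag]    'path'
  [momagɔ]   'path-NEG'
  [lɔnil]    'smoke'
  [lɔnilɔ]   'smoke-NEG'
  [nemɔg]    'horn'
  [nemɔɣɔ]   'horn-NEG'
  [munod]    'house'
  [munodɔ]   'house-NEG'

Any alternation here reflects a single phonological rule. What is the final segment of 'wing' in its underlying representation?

/ɣ/

'wing' shows [g] ~ [ɣ] at the end of the stem ([ʒunig] vs [ʒuniɣɔ]).
Compare 'path', with invariant [g] in [momag] and [momagɔ]: an analysis with underlying /g/ and a rule producing [ɣ] before the NEG suffix would wrongly predict alternation here too.
Therefore /ɣ/ is basic and [g] is derived by word-final hardening (voiced fricatives become stops word-finally).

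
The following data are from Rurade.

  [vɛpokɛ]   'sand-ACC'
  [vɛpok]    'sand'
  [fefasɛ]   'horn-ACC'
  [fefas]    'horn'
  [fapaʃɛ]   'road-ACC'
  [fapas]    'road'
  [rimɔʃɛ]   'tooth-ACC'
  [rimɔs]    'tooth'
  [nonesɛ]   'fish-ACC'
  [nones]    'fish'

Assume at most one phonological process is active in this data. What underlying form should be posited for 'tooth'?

/rimɔʃ/

In [rimɔʃɛ] and [rimɔs] the final segment of 'tooth' alternates: [ʃ] ~ [s].
Compare 'horn', with invariant [s] in [fefasɛ] and [fefas]: an analysis with underlying /s/ and a rule producing [ʃ] before the ACC suffix would wrongly predict alternation here too.
So /ʃ/ is underlying, and a rule of depalatalization — palato-alveolar /ʃ/ becomes [s] when no front vowel follows — gives [s].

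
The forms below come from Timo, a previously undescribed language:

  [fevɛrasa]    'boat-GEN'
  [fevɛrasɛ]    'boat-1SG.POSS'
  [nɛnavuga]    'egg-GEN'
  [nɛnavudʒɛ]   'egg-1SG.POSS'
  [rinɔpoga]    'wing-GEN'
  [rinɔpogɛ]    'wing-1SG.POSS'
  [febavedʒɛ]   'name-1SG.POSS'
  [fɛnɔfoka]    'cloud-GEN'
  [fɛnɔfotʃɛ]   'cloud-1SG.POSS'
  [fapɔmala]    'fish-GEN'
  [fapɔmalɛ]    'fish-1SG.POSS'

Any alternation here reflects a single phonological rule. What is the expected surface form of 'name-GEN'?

[febavega]

'egg' shows [g] ~ [dʒ] at the end of the stem ([nɛnavuga] vs [nɛnavudʒɛ]).
If /g/ were underlying and a rule turned it into [dʒ] before the 1SG.POSS suffix, 'wing' would also alternate; but it has [g] in both [rinɔpoga] and [rinɔpogɛ].
So /dʒ/ is underlying, and a rule of depalatalization — palato-alveolar /tʃ/ and /dʒ/ become [k] and [g] when no front vowel follows — gives [g].
From [febavedʒɛ] the stem 'name' is /febavedʒ/; when no front vowel follows this yields [febavega].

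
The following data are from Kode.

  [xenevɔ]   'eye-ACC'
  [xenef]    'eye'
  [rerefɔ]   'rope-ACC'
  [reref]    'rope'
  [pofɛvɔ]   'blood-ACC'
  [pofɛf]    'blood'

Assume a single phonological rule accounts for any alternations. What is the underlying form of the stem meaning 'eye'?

/xenev/

The root 'eye' surfaces as [xenevɔ] and [xenef], with a stem-final [v] ~ [f] alternation.
If /f/ were underlying and a rule turned it into [v] before the ACC suffix, 'rope' would also alternate; but it has [f] in both [rerefɔ] and [reref].
The alternation reflects word-final obstruent devoicing: voiced obstruents become voiceless word-finally. /v/ is underlying.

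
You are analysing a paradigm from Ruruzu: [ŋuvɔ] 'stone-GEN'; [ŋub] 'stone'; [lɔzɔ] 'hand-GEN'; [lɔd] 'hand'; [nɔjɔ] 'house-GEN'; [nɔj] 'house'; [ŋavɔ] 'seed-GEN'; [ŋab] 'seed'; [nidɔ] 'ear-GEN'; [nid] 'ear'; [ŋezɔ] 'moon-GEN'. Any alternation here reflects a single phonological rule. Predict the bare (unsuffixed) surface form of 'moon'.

[ŋed]

The root 'hand' surfaces as [lɔzɔ] and [lɔd], with a stem-final [z] ~ [d] alternation.
But 'ear' keeps [d] in both environments ([nidɔ], [nid]), so there is no rule changing /d/ to [z] before the GEN suffix.
The underlying segment must be /z/; voiced fricatives become stops word-finally, yielding [d] there.
The one attested form of 'moon', [ŋezɔ], shows underlying /ŋez/. Applying the same rule word-finally gives [ŋed].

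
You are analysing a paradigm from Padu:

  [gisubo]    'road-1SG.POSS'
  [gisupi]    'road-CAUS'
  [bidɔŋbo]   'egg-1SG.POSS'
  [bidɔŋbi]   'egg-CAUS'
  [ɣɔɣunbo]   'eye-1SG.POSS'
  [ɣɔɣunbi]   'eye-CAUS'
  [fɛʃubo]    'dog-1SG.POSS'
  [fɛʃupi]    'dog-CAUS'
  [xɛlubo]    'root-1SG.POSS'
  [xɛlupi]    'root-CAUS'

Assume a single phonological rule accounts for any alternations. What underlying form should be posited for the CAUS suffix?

/-pi/

The CAUS morpheme has two allomorphs, [-bi] and [-pi].
The 1SG.POSS suffix, which begins with [b], is invariant after every stem; so [b] is not altered by any rule here.
The CAUS suffix is therefore /-pi/ underlyingly, with post-nasal voicing: voiceless stops become voiced after a nasal.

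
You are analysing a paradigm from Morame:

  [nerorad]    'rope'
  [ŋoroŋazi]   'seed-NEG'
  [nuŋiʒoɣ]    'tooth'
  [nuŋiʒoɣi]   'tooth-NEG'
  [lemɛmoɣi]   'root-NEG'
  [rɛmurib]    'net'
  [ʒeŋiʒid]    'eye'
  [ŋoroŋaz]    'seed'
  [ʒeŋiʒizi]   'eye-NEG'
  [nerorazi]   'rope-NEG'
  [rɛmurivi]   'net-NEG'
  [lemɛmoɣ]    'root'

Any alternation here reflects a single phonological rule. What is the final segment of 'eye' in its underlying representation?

/d/

The root 'eye' surfaces as [ʒeŋiʒizi] and [ʒeŋiʒid], with a stem-final [z] ~ [d] alternation.
If /z/ were underlying and a rule turned it into [d] in isolation, 'seed' would also alternate; but it has [z] in both [ŋoroŋazi] and [ŋoroŋaz].
The alternation reflects intervocalic spirantization: voiced stops become fricatives between vowels. /d/ is underlying.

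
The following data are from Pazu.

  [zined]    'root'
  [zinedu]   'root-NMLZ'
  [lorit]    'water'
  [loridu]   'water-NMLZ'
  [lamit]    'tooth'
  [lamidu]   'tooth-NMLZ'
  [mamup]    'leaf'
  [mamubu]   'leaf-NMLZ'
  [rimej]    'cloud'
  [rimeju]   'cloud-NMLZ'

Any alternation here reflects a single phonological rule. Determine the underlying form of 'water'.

'water' shows [t] ~ [d] at the end of the stem ([lorit] vs [loridu]).
Compare 'root', with invariant [d] in [zined] and [zinedu]: an analysis with underlying /d/ and a rule producing [t] in isolation would wrongly predict alternation here too.
Therefore /t/ is basic and [d] is derived by intervocalic voicing (voiceless stops become voiced between vowels).

/lorit/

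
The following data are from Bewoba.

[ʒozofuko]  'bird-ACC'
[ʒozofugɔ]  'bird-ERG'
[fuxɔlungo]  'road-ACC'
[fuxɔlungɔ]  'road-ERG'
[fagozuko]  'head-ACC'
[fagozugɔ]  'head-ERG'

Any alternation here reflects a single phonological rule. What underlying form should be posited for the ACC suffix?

/-ko/

The ACC morpheme has two allomorphs, [-go] and [-ko].
The ERG suffix, which begins with [g], is invariant after every stem; so [g] is not altered by any rule here.
The ACC suffix is therefore /-ko/ underlyingly, with post-nasal voicing: voiceless stops become voiced after a nasal.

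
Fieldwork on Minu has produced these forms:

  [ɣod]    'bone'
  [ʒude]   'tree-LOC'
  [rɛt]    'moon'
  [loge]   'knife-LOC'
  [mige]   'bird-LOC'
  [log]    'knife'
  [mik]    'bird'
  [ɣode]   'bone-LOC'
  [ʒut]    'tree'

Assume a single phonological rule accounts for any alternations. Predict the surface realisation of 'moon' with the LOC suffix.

The root 'tree' surfaces as [ʒut] and [ʒude], with a stem-final [t] ~ [d] alternation.
Compare 'bone', with invariant [d] in [ɣod] and [ɣode]: an analysis with underlying /d/ and a rule producing [t] in isolation would wrongly predict alternation here too.
Therefore /t/ is basic and [d] is derived by intervocalic voicing (voiceless stops become voiced between vowels).
The one attested form of 'moon', [rɛt], shows underlying /rɛt/. Applying the same rule between vowels gives [rɛde].

[rɛde]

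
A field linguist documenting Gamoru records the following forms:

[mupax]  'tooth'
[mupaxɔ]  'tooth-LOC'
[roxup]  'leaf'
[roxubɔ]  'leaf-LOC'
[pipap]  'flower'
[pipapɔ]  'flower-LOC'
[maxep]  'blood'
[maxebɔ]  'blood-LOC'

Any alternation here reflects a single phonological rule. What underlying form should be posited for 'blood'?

The stem for 'blood' ends in [p] in [maxep] but [b] in [maxebɔ].
But 'flower' keeps [p] in both environments ([pipap], [pipapɔ]), so there is no rule changing /p/ to [b] before the LOC suffix.
So /b/ is underlying, and a rule of word-final obstruent devoicing — voiced obstruents become voiceless word-finally — gives [p].

/maxeb/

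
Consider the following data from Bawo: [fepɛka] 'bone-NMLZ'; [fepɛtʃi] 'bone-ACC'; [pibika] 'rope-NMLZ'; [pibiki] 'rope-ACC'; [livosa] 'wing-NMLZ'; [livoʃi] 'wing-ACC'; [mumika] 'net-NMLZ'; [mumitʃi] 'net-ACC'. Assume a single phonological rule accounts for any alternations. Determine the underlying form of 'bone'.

/fepɛtʃ/

'bone' shows [k] ~ [tʃ] at the end of the stem ([fepɛka] vs [fepɛtʃi]).
The stem 'rope' ([pibika], [pibiki]) shows [k] unchanged in both environments, so [k] cannot be basic with [tʃ] derived before the ACC suffix.
Therefore /tʃ/ is basic and [k] is derived by depalatalization (palato-alveolar /tʃ/ and /ʃ/ become [k] and [s] when no front vowel follows).
So 'bone' = /fepɛtʃ/.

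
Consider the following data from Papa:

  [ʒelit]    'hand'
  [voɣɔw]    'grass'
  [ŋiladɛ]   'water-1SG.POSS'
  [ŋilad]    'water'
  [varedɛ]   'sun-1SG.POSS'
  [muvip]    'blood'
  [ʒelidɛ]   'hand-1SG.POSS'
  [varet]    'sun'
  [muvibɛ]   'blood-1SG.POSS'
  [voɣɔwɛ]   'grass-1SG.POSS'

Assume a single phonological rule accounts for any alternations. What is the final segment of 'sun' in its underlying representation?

In [varet] and [varedɛ] the final segment of 'sun' alternates: [t] ~ [d].
The stem 'water' ([ŋilad], [ŋiladɛ]) shows [d] unchanged in both environments, so [d] cannot be basic with [t] derived in isolation.
The alternation reflects intervocalic voicing: voiceless stops become voiced between vowels. /t/ is underlying.

/t/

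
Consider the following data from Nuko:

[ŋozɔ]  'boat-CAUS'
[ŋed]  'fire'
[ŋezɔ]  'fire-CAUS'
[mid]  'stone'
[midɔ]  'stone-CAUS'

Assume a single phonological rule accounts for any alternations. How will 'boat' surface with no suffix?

[ŋod]

The stem for 'fire' ends in [d] in [ŋed] but [z] in [ŋezɔ].
If /d/ were underlying and a rule turned it into [z] before the CAUS suffix, 'stone' would also alternate; but it has [d] in both [mid] and [midɔ].
Therefore /z/ is basic and [d] is derived by word-final hardening (voiced fricatives become stops word-finally).
The one attested form of 'boat', [ŋozɔ], shows underlying /ŋoz/. Applying the same rule word-finally gives [ŋod].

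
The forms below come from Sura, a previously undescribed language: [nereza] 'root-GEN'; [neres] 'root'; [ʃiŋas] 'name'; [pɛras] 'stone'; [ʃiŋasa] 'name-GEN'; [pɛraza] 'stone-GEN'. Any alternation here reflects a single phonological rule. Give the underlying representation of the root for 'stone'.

'stone' shows [s] ~ [z] at the end of the stem ([pɛras] vs [pɛraza]).
But 'name' keeps [s] in both environments ([ʃiŋas], [ʃiŋasa]), so there is no rule changing /s/ to [z] before the GEN suffix.
Therefore /z/ is basic and [s] is derived by word-final obstruent devoicing (voiced obstruents become voiceless word-finally).
Hence 'stone' is /pɛraz/ underlyingly.

/pɛraz/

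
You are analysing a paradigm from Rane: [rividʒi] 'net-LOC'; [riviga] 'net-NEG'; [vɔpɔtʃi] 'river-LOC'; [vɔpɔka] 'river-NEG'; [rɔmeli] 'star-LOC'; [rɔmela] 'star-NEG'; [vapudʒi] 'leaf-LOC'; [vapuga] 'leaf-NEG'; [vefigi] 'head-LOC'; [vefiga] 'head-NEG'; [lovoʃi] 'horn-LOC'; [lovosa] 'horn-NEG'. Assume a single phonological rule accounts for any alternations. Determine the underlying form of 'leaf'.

The stem for 'leaf' ends in [dʒ] in [vapudʒi] but [g] in [vapuga].
The stem 'head' ([vefigi], [vefiga]) shows [g] unchanged in both environments, so [g] cannot be basic with [dʒ] derived before the LOC suffix.
The underlying segment must be /dʒ/; palato-alveolar /tʃ/, /dʒ/ and /ʃ/ become [k], [g] and [s] when no front vowel follows, yielding [g] there.
So 'leaf' = /vapudʒ/.

/vapudʒ/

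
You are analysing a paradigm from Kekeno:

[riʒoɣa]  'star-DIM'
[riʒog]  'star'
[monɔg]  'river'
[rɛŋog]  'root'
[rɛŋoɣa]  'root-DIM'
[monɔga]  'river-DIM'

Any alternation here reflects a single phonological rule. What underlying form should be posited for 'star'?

The stem for 'star' ends in [ɣ] in [riʒoɣa] but [g] in [riʒog].
Compare 'river', with invariant [g] in [monɔga] and [monɔg]: an analysis with underlying /g/ and a rule producing [ɣ] before the DIM suffix would wrongly predict alternation here too.
The alternation reflects word-final hardening: voiced fricatives become stops word-finally. /ɣ/ is underlying.
The underlying form of 'star' is therefore /riʒoɣ/.

/riʒoɣ/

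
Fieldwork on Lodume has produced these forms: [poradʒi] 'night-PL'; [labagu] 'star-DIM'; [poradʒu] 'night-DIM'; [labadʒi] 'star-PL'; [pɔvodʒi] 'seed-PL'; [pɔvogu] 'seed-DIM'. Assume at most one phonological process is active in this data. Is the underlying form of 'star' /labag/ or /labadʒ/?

The root 'star' surfaces as [labagu] and [labadʒi], with a stem-final [g] ~ [dʒ] alternation.
The stem 'night' ([poradʒu], [poradʒi]) shows [dʒ] unchanged in both environments, so [dʒ] cannot be basic with [g] derived before the DIM suffix.
Therefore /g/ is basic and [dʒ] is derived by palatalization before a front vowel (/g/ becomes palato-alveolar [dʒ] before a front vowel).

/labag/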